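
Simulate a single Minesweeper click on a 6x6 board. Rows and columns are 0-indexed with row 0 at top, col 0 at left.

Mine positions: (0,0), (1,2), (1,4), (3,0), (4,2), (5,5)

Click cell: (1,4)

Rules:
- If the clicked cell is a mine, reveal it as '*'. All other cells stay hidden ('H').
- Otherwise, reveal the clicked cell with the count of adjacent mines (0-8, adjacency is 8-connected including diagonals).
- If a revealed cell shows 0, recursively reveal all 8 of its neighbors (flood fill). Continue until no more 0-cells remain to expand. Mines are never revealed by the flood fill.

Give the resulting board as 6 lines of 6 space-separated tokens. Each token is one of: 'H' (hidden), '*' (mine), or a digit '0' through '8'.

H H H H H H
H H H H * H
H H H H H H
H H H H H H
H H H H H H
H H H H H H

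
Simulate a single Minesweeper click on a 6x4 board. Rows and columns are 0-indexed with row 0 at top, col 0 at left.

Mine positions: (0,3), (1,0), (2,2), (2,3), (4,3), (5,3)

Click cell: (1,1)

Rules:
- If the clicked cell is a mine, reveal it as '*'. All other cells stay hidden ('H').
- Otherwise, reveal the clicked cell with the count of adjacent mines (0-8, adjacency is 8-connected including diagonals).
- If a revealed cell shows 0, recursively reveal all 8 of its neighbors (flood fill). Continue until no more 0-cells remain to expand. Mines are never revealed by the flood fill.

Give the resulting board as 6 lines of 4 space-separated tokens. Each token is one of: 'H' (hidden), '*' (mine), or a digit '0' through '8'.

H H H H
H 2 H H
H H H H
H H H H
H H H H
H H H H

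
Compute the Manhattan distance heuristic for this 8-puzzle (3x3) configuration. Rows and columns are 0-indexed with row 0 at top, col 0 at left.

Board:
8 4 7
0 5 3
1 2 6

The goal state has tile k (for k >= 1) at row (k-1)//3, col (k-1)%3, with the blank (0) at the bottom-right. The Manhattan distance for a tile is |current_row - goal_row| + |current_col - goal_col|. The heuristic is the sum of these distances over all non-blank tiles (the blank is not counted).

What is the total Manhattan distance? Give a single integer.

Answer: 15

Derivation:
Tile 8: at (0,0), goal (2,1), distance |0-2|+|0-1| = 3
Tile 4: at (0,1), goal (1,0), distance |0-1|+|1-0| = 2
Tile 7: at (0,2), goal (2,0), distance |0-2|+|2-0| = 4
Tile 5: at (1,1), goal (1,1), distance |1-1|+|1-1| = 0
Tile 3: at (1,2), goal (0,2), distance |1-0|+|2-2| = 1
Tile 1: at (2,0), goal (0,0), distance |2-0|+|0-0| = 2
Tile 2: at (2,1), goal (0,1), distance |2-0|+|1-1| = 2
Tile 6: at (2,2), goal (1,2), distance |2-1|+|2-2| = 1
Sum: 3 + 2 + 4 + 0 + 1 + 2 + 2 + 1 = 15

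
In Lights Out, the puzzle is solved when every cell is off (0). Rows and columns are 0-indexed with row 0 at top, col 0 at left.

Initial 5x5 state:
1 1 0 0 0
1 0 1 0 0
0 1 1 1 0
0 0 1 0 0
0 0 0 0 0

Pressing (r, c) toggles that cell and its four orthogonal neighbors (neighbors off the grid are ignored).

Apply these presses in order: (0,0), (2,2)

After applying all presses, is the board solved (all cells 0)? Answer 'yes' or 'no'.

Answer: yes

Derivation:
After press 1 at (0,0):
0 0 0 0 0
0 0 1 0 0
0 1 1 1 0
0 0 1 0 0
0 0 0 0 0

After press 2 at (2,2):
0 0 0 0 0
0 0 0 0 0
0 0 0 0 0
0 0 0 0 0
0 0 0 0 0

Lights still on: 0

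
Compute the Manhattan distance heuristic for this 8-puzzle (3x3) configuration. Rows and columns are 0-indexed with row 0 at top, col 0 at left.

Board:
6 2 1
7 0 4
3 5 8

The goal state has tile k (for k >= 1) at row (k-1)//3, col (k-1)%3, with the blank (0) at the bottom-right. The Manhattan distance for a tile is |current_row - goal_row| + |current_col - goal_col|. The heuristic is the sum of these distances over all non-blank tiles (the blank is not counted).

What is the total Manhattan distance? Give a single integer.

Answer: 14

Derivation:
Tile 6: at (0,0), goal (1,2), distance |0-1|+|0-2| = 3
Tile 2: at (0,1), goal (0,1), distance |0-0|+|1-1| = 0
Tile 1: at (0,2), goal (0,0), distance |0-0|+|2-0| = 2
Tile 7: at (1,0), goal (2,0), distance |1-2|+|0-0| = 1
Tile 4: at (1,2), goal (1,0), distance |1-1|+|2-0| = 2
Tile 3: at (2,0), goal (0,2), distance |2-0|+|0-2| = 4
Tile 5: at (2,1), goal (1,1), distance |2-1|+|1-1| = 1
Tile 8: at (2,2), goal (2,1), distance |2-2|+|2-1| = 1
Sum: 3 + 0 + 2 + 1 + 2 + 4 + 1 + 1 = 14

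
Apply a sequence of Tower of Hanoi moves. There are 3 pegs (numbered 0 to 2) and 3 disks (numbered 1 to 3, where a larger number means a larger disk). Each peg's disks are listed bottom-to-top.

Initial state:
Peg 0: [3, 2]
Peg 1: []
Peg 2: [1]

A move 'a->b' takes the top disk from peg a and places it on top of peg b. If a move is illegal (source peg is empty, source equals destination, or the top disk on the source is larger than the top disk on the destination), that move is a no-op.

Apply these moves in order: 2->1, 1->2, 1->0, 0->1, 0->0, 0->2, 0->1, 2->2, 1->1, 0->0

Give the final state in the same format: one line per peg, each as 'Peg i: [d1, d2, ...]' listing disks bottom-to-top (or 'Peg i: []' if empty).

Answer: Peg 0: [3]
Peg 1: [2]
Peg 2: [1]

Derivation:
After move 1 (2->1):
Peg 0: [3, 2]
Peg 1: [1]
Peg 2: []

After move 2 (1->2):
Peg 0: [3, 2]
Peg 1: []
Peg 2: [1]

After move 3 (1->0):
Peg 0: [3, 2]
Peg 1: []
Peg 2: [1]

After move 4 (0->1):
Peg 0: [3]
Peg 1: [2]
Peg 2: [1]

After move 5 (0->0):
Peg 0: [3]
Peg 1: [2]
Peg 2: [1]

After move 6 (0->2):
Peg 0: [3]
Peg 1: [2]
Peg 2: [1]

After move 7 (0->1):
Peg 0: [3]
Peg 1: [2]
Peg 2: [1]

After move 8 (2->2):
Peg 0: [3]
Peg 1: [2]
Peg 2: [1]

After move 9 (1->1):
Peg 0: [3]
Peg 1: [2]
Peg 2: [1]

After move 10 (0->0):
Peg 0: [3]
Peg 1: [2]
Peg 2: [1]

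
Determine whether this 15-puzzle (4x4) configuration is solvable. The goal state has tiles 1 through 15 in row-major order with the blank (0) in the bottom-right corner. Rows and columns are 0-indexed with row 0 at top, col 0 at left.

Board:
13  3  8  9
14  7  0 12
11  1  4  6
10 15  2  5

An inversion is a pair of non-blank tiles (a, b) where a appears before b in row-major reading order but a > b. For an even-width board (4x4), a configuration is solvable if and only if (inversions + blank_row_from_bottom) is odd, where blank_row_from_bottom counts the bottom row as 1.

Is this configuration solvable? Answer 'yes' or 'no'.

Answer: yes

Derivation:
Inversions: 60
Blank is in row 1 (0-indexed from top), which is row 3 counting from the bottom (bottom = 1).
60 + 3 = 63, which is odd, so the puzzle is solvable.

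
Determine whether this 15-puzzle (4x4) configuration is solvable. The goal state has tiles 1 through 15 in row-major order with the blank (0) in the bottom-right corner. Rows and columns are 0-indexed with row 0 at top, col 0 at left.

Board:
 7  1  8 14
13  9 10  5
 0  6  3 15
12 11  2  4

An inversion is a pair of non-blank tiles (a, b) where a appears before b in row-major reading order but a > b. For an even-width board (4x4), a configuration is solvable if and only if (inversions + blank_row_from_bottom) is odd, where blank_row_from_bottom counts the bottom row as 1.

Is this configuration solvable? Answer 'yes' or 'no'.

Inversions: 56
Blank is in row 2 (0-indexed from top), which is row 2 counting from the bottom (bottom = 1).
56 + 2 = 58, which is even, so the puzzle is not solvable.

Answer: no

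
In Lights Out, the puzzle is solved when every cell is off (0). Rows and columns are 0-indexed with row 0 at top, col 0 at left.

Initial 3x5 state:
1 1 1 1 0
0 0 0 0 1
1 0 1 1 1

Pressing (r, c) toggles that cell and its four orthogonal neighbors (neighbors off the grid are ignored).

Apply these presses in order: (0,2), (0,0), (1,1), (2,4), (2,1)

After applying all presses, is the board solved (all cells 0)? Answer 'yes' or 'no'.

Answer: yes

Derivation:
After press 1 at (0,2):
1 0 0 0 0
0 0 1 0 1
1 0 1 1 1

After press 2 at (0,0):
0 1 0 0 0
1 0 1 0 1
1 0 1 1 1

After press 3 at (1,1):
0 0 0 0 0
0 1 0 0 1
1 1 1 1 1

After press 4 at (2,4):
0 0 0 0 0
0 1 0 0 0
1 1 1 0 0

After press 5 at (2,1):
0 0 0 0 0
0 0 0 0 0
0 0 0 0 0

Lights still on: 0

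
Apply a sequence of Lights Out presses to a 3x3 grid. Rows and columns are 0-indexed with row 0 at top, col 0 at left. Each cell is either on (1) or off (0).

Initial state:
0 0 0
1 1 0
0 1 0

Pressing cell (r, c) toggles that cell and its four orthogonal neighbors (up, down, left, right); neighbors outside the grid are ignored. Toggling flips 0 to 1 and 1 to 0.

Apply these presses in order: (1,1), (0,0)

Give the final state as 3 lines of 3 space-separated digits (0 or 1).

After press 1 at (1,1):
0 1 0
0 0 1
0 0 0

After press 2 at (0,0):
1 0 0
1 0 1
0 0 0

Answer: 1 0 0
1 0 1
0 0 0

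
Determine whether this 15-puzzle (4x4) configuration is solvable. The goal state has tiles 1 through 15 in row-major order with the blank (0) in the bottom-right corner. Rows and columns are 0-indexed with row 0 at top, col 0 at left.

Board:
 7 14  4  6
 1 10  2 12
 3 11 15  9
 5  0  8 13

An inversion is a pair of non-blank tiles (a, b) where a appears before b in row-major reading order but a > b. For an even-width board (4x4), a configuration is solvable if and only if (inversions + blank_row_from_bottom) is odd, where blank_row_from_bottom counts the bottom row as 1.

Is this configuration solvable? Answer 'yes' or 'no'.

Answer: yes

Derivation:
Inversions: 44
Blank is in row 3 (0-indexed from top), which is row 1 counting from the bottom (bottom = 1).
44 + 1 = 45, which is odd, so the puzzle is solvable.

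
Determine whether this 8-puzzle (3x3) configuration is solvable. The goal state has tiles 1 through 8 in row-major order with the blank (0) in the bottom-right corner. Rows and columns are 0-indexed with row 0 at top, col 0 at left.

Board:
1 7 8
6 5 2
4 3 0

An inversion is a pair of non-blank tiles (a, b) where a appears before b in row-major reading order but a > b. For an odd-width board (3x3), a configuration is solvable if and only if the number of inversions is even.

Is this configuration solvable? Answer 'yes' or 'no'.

Inversions (pairs i<j in row-major order where tile[i] > tile[j] > 0): 18
18 is even, so the puzzle is solvable.

Answer: yes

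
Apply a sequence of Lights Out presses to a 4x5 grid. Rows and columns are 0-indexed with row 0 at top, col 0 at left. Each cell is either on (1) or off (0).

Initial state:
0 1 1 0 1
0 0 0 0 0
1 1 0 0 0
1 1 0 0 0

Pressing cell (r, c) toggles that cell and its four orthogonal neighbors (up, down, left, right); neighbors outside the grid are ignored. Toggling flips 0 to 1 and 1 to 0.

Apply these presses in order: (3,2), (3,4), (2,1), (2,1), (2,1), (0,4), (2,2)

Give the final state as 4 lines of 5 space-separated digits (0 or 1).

After press 1 at (3,2):
0 1 1 0 1
0 0 0 0 0
1 1 1 0 0
1 0 1 1 0

After press 2 at (3,4):
0 1 1 0 1
0 0 0 0 0
1 1 1 0 1
1 0 1 0 1

After press 3 at (2,1):
0 1 1 0 1
0 1 0 0 0
0 0 0 0 1
1 1 1 0 1

After press 4 at (2,1):
0 1 1 0 1
0 0 0 0 0
1 1 1 0 1
1 0 1 0 1

After press 5 at (2,1):
0 1 1 0 1
0 1 0 0 0
0 0 0 0 1
1 1 1 0 1

After press 6 at (0,4):
0 1 1 1 0
0 1 0 0 1
0 0 0 0 1
1 1 1 0 1

After press 7 at (2,2):
0 1 1 1 0
0 1 1 0 1
0 1 1 1 1
1 1 0 0 1

Answer: 0 1 1 1 0
0 1 1 0 1
0 1 1 1 1
1 1 0 0 1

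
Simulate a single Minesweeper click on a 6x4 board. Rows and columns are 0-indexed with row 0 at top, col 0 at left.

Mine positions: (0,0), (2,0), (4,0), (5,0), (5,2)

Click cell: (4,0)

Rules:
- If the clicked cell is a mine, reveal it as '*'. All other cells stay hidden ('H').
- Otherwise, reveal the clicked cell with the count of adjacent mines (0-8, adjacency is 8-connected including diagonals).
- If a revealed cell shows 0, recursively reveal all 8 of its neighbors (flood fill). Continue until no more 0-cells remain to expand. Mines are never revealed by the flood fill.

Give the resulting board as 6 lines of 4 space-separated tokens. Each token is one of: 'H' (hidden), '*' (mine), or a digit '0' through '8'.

H H H H
H H H H
H H H H
H H H H
* H H H
H H H H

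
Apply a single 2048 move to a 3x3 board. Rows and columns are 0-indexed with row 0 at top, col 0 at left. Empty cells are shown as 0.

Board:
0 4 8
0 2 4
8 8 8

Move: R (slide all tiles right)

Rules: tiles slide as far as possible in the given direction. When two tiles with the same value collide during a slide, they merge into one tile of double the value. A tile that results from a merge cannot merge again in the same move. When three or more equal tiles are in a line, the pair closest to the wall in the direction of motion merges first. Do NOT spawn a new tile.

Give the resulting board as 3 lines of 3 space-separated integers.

Answer:  0  4  8
 0  2  4
 0  8 16

Derivation:
Slide right:
row 0: [0, 4, 8] -> [0, 4, 8]
row 1: [0, 2, 4] -> [0, 2, 4]
row 2: [8, 8, 8] -> [0, 8, 16]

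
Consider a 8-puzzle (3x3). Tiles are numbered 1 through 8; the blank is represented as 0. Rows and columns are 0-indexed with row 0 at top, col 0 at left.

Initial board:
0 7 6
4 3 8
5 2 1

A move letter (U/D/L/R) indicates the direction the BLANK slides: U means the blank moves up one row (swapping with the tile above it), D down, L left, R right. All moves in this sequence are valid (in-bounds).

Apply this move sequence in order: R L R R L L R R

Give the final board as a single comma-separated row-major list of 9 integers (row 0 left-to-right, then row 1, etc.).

After move 1 (R):
7 0 6
4 3 8
5 2 1

After move 2 (L):
0 7 6
4 3 8
5 2 1

After move 3 (R):
7 0 6
4 3 8
5 2 1

After move 4 (R):
7 6 0
4 3 8
5 2 1

After move 5 (L):
7 0 6
4 3 8
5 2 1

After move 6 (L):
0 7 6
4 3 8
5 2 1

After move 7 (R):
7 0 6
4 3 8
5 2 1

After move 8 (R):
7 6 0
4 3 8
5 2 1

Answer: 7, 6, 0, 4, 3, 8, 5, 2, 1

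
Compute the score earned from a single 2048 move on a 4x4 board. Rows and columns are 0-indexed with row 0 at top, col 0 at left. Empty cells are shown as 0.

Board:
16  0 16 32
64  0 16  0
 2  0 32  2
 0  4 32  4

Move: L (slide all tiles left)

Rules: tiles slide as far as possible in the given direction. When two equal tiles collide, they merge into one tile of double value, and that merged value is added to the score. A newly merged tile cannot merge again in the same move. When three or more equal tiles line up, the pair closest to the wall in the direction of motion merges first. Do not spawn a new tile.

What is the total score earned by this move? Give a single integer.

Answer: 32

Derivation:
Slide left:
row 0: [16, 0, 16, 32] -> [32, 32, 0, 0]  score +32 (running 32)
row 1: [64, 0, 16, 0] -> [64, 16, 0, 0]  score +0 (running 32)
row 2: [2, 0, 32, 2] -> [2, 32, 2, 0]  score +0 (running 32)
row 3: [0, 4, 32, 4] -> [4, 32, 4, 0]  score +0 (running 32)
Board after move:
32 32  0  0
64 16  0  0
 2 32  2  0
 4 32  4  0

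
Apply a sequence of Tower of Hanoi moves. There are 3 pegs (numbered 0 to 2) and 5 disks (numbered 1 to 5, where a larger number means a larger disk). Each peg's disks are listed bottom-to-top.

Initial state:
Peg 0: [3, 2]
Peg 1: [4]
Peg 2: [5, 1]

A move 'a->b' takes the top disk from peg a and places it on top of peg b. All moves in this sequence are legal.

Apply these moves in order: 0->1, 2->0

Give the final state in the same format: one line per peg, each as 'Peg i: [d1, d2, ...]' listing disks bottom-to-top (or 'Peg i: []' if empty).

Answer: Peg 0: [3, 1]
Peg 1: [4, 2]
Peg 2: [5]

Derivation:
After move 1 (0->1):
Peg 0: [3]
Peg 1: [4, 2]
Peg 2: [5, 1]

After move 2 (2->0):
Peg 0: [3, 1]
Peg 1: [4, 2]
Peg 2: [5]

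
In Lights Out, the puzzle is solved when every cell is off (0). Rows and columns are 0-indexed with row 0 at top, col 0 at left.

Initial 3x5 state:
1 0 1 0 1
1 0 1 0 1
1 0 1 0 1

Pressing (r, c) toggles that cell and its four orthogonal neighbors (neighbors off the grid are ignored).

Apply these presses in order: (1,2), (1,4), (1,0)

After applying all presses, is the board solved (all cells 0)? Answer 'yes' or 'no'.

After press 1 at (1,2):
1 0 0 0 1
1 1 0 1 1
1 0 0 0 1

After press 2 at (1,4):
1 0 0 0 0
1 1 0 0 0
1 0 0 0 0

After press 3 at (1,0):
0 0 0 0 0
0 0 0 0 0
0 0 0 0 0

Lights still on: 0

Answer: yes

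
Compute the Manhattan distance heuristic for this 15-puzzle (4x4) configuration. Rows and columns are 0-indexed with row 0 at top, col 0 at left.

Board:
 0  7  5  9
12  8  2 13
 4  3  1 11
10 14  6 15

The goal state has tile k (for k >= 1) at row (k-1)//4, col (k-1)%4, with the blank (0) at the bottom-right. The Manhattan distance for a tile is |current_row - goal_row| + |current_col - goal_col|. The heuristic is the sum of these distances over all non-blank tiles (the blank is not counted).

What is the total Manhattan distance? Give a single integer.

Answer: 42

Derivation:
Tile 7: at (0,1), goal (1,2), distance |0-1|+|1-2| = 2
Tile 5: at (0,2), goal (1,0), distance |0-1|+|2-0| = 3
Tile 9: at (0,3), goal (2,0), distance |0-2|+|3-0| = 5
Tile 12: at (1,0), goal (2,3), distance |1-2|+|0-3| = 4
Tile 8: at (1,1), goal (1,3), distance |1-1|+|1-3| = 2
Tile 2: at (1,2), goal (0,1), distance |1-0|+|2-1| = 2
Tile 13: at (1,3), goal (3,0), distance |1-3|+|3-0| = 5
Tile 4: at (2,0), goal (0,3), distance |2-0|+|0-3| = 5
Tile 3: at (2,1), goal (0,2), distance |2-0|+|1-2| = 3
Tile 1: at (2,2), goal (0,0), distance |2-0|+|2-0| = 4
Tile 11: at (2,3), goal (2,2), distance |2-2|+|3-2| = 1
Tile 10: at (3,0), goal (2,1), distance |3-2|+|0-1| = 2
Tile 14: at (3,1), goal (3,1), distance |3-3|+|1-1| = 0
Tile 6: at (3,2), goal (1,1), distance |3-1|+|2-1| = 3
Tile 15: at (3,3), goal (3,2), distance |3-3|+|3-2| = 1
Sum: 2 + 3 + 5 + 4 + 2 + 2 + 5 + 5 + 3 + 4 + 1 + 2 + 0 + 3 + 1 = 42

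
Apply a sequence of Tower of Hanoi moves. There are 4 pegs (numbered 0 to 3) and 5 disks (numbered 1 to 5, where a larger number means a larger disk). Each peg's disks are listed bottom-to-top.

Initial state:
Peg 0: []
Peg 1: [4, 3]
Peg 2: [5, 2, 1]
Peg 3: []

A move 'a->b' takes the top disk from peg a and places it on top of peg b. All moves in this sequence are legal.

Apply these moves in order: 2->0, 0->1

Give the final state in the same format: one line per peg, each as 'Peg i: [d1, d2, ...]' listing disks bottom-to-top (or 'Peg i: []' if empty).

After move 1 (2->0):
Peg 0: [1]
Peg 1: [4, 3]
Peg 2: [5, 2]
Peg 3: []

After move 2 (0->1):
Peg 0: []
Peg 1: [4, 3, 1]
Peg 2: [5, 2]
Peg 3: []

Answer: Peg 0: []
Peg 1: [4, 3, 1]
Peg 2: [5, 2]
Peg 3: []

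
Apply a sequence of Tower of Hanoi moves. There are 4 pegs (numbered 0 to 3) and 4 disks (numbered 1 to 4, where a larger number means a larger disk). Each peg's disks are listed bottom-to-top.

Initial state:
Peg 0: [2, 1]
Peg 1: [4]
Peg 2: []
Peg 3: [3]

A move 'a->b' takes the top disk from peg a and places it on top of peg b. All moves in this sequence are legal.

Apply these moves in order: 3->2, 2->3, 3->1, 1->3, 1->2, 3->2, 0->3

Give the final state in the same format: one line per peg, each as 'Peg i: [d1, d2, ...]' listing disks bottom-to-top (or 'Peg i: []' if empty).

After move 1 (3->2):
Peg 0: [2, 1]
Peg 1: [4]
Peg 2: [3]
Peg 3: []

After move 2 (2->3):
Peg 0: [2, 1]
Peg 1: [4]
Peg 2: []
Peg 3: [3]

After move 3 (3->1):
Peg 0: [2, 1]
Peg 1: [4, 3]
Peg 2: []
Peg 3: []

After move 4 (1->3):
Peg 0: [2, 1]
Peg 1: [4]
Peg 2: []
Peg 3: [3]

After move 5 (1->2):
Peg 0: [2, 1]
Peg 1: []
Peg 2: [4]
Peg 3: [3]

After move 6 (3->2):
Peg 0: [2, 1]
Peg 1: []
Peg 2: [4, 3]
Peg 3: []

After move 7 (0->3):
Peg 0: [2]
Peg 1: []
Peg 2: [4, 3]
Peg 3: [1]

Answer: Peg 0: [2]
Peg 1: []
Peg 2: [4, 3]
Peg 3: [1]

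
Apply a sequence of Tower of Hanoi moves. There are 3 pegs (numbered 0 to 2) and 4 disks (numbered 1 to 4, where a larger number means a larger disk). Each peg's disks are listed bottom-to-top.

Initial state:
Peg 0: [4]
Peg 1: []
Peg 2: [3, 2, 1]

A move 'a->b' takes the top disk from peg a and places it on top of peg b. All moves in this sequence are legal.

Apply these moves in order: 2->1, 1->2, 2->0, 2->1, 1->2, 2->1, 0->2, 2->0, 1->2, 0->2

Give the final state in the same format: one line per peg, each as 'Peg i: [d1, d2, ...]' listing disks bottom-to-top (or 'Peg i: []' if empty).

Answer: Peg 0: [4]
Peg 1: []
Peg 2: [3, 2, 1]

Derivation:
After move 1 (2->1):
Peg 0: [4]
Peg 1: [1]
Peg 2: [3, 2]

After move 2 (1->2):
Peg 0: [4]
Peg 1: []
Peg 2: [3, 2, 1]

After move 3 (2->0):
Peg 0: [4, 1]
Peg 1: []
Peg 2: [3, 2]

After move 4 (2->1):
Peg 0: [4, 1]
Peg 1: [2]
Peg 2: [3]

After move 5 (1->2):
Peg 0: [4, 1]
Peg 1: []
Peg 2: [3, 2]

After move 6 (2->1):
Peg 0: [4, 1]
Peg 1: [2]
Peg 2: [3]

After move 7 (0->2):
Peg 0: [4]
Peg 1: [2]
Peg 2: [3, 1]

After move 8 (2->0):
Peg 0: [4, 1]
Peg 1: [2]
Peg 2: [3]

After move 9 (1->2):
Peg 0: [4, 1]
Peg 1: []
Peg 2: [3, 2]

After move 10 (0->2):
Peg 0: [4]
Peg 1: []
Peg 2: [3, 2, 1]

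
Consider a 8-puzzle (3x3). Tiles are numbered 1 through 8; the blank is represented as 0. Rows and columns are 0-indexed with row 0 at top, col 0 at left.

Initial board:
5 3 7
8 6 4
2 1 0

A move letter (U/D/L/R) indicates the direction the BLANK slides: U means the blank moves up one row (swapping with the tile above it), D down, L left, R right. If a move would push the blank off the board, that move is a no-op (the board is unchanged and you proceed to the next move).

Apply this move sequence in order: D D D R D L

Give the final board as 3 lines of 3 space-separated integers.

After move 1 (D):
5 3 7
8 6 4
2 1 0

After move 2 (D):
5 3 7
8 6 4
2 1 0

After move 3 (D):
5 3 7
8 6 4
2 1 0

After move 4 (R):
5 3 7
8 6 4
2 1 0

After move 5 (D):
5 3 7
8 6 4
2 1 0

After move 6 (L):
5 3 7
8 6 4
2 0 1

Answer: 5 3 7
8 6 4
2 0 1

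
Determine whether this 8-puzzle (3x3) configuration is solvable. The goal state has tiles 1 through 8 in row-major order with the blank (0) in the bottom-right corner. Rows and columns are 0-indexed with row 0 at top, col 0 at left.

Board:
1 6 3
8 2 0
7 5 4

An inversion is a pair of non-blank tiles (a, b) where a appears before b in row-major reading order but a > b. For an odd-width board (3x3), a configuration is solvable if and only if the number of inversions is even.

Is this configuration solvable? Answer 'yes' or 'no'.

Inversions (pairs i<j in row-major order where tile[i] > tile[j] > 0): 12
12 is even, so the puzzle is solvable.

Answer: yes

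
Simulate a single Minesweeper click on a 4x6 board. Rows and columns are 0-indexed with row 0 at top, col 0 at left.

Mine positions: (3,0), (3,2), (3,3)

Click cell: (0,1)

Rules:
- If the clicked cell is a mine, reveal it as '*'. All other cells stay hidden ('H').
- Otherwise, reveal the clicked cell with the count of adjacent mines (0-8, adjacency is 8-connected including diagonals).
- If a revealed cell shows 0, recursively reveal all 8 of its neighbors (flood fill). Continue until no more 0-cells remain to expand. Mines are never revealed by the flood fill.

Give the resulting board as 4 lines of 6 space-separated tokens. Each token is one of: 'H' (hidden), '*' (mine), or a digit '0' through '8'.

0 0 0 0 0 0
0 0 0 0 0 0
1 2 2 2 1 0
H H H H 1 0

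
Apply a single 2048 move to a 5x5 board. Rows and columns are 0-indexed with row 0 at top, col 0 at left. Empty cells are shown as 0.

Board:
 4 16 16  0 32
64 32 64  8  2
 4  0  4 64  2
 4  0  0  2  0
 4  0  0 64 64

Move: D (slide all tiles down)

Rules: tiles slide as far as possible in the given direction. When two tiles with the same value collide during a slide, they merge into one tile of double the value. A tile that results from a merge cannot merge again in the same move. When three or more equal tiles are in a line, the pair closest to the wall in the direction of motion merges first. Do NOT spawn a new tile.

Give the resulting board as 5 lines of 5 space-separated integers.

Slide down:
col 0: [4, 64, 4, 4, 4] -> [0, 4, 64, 4, 8]
col 1: [16, 32, 0, 0, 0] -> [0, 0, 0, 16, 32]
col 2: [16, 64, 4, 0, 0] -> [0, 0, 16, 64, 4]
col 3: [0, 8, 64, 2, 64] -> [0, 8, 64, 2, 64]
col 4: [32, 2, 2, 0, 64] -> [0, 0, 32, 4, 64]

Answer:  0  0  0  0  0
 4  0  0  8  0
64  0 16 64 32
 4 16 64  2  4
 8 32  4 64 64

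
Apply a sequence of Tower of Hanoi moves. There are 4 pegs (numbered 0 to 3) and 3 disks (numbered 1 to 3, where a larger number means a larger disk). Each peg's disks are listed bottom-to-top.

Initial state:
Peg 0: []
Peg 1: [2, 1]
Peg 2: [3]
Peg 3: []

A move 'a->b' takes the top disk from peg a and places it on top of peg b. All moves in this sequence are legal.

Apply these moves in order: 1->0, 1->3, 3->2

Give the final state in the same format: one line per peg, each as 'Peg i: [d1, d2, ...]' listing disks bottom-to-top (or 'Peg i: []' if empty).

Answer: Peg 0: [1]
Peg 1: []
Peg 2: [3, 2]
Peg 3: []

Derivation:
After move 1 (1->0):
Peg 0: [1]
Peg 1: [2]
Peg 2: [3]
Peg 3: []

After move 2 (1->3):
Peg 0: [1]
Peg 1: []
Peg 2: [3]
Peg 3: [2]

After move 3 (3->2):
Peg 0: [1]
Peg 1: []
Peg 2: [3, 2]
Peg 3: []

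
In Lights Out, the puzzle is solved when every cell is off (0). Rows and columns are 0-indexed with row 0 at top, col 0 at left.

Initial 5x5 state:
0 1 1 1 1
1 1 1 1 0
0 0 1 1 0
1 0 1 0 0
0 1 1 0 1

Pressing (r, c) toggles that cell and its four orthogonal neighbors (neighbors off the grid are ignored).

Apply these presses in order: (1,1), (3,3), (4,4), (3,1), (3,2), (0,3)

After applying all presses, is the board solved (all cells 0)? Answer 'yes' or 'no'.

After press 1 at (1,1):
0 0 1 1 1
0 0 0 1 0
0 1 1 1 0
1 0 1 0 0
0 1 1 0 1

After press 2 at (3,3):
0 0 1 1 1
0 0 0 1 0
0 1 1 0 0
1 0 0 1 1
0 1 1 1 1

After press 3 at (4,4):
0 0 1 1 1
0 0 0 1 0
0 1 1 0 0
1 0 0 1 0
0 1 1 0 0

After press 4 at (3,1):
0 0 1 1 1
0 0 0 1 0
0 0 1 0 0
0 1 1 1 0
0 0 1 0 0

After press 5 at (3,2):
0 0 1 1 1
0 0 0 1 0
0 0 0 0 0
0 0 0 0 0
0 0 0 0 0

After press 6 at (0,3):
0 0 0 0 0
0 0 0 0 0
0 0 0 0 0
0 0 0 0 0
0 0 0 0 0

Lights still on: 0

Answer: yes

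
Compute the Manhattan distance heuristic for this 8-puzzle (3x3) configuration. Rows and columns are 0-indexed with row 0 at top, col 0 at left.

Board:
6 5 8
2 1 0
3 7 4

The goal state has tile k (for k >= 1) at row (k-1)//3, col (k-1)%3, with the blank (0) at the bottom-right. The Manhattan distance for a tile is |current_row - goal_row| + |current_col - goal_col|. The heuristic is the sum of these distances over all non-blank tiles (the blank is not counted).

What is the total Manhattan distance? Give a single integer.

Answer: 19

Derivation:
Tile 6: (0,0)->(1,2) = 3
Tile 5: (0,1)->(1,1) = 1
Tile 8: (0,2)->(2,1) = 3
Tile 2: (1,0)->(0,1) = 2
Tile 1: (1,1)->(0,0) = 2
Tile 3: (2,0)->(0,2) = 4
Tile 7: (2,1)->(2,0) = 1
Tile 4: (2,2)->(1,0) = 3
Sum: 3 + 1 + 3 + 2 + 2 + 4 + 1 + 3 = 19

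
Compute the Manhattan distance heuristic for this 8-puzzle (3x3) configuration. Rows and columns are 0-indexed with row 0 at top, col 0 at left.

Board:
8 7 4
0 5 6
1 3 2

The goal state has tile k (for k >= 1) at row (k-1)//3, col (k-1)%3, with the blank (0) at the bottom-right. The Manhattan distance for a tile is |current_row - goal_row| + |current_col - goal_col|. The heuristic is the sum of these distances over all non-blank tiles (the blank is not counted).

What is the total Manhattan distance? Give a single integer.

Tile 8: (0,0)->(2,1) = 3
Tile 7: (0,1)->(2,0) = 3
Tile 4: (0,2)->(1,0) = 3
Tile 5: (1,1)->(1,1) = 0
Tile 6: (1,2)->(1,2) = 0
Tile 1: (2,0)->(0,0) = 2
Tile 3: (2,1)->(0,2) = 3
Tile 2: (2,2)->(0,1) = 3
Sum: 3 + 3 + 3 + 0 + 0 + 2 + 3 + 3 = 17

Answer: 17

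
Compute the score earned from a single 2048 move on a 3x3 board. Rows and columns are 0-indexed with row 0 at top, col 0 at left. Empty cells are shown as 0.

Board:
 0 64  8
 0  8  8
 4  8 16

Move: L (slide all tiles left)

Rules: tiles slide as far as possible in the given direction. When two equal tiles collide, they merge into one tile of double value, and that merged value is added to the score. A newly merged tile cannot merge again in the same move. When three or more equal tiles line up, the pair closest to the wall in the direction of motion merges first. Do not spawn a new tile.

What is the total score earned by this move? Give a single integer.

Slide left:
row 0: [0, 64, 8] -> [64, 8, 0]  score +0 (running 0)
row 1: [0, 8, 8] -> [16, 0, 0]  score +16 (running 16)
row 2: [4, 8, 16] -> [4, 8, 16]  score +0 (running 16)
Board after move:
64  8  0
16  0  0
 4  8 16

Answer: 16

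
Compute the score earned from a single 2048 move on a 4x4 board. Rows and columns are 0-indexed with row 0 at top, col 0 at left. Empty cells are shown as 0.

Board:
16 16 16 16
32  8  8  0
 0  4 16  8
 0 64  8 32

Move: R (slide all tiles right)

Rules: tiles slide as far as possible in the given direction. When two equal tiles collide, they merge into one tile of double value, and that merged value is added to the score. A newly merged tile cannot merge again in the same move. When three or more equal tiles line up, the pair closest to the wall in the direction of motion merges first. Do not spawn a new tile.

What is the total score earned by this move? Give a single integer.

Slide right:
row 0: [16, 16, 16, 16] -> [0, 0, 32, 32]  score +64 (running 64)
row 1: [32, 8, 8, 0] -> [0, 0, 32, 16]  score +16 (running 80)
row 2: [0, 4, 16, 8] -> [0, 4, 16, 8]  score +0 (running 80)
row 3: [0, 64, 8, 32] -> [0, 64, 8, 32]  score +0 (running 80)
Board after move:
 0  0 32 32
 0  0 32 16
 0  4 16  8
 0 64  8 32

Answer: 80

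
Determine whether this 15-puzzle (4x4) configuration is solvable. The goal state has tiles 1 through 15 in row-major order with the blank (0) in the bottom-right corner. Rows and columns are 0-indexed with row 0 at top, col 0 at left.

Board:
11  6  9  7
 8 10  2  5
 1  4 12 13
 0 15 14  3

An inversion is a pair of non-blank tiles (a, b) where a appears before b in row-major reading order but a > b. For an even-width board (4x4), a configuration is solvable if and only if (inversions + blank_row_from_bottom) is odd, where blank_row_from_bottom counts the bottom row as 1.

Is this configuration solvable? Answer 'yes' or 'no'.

Inversions: 47
Blank is in row 3 (0-indexed from top), which is row 1 counting from the bottom (bottom = 1).
47 + 1 = 48, which is even, so the puzzle is not solvable.

Answer: no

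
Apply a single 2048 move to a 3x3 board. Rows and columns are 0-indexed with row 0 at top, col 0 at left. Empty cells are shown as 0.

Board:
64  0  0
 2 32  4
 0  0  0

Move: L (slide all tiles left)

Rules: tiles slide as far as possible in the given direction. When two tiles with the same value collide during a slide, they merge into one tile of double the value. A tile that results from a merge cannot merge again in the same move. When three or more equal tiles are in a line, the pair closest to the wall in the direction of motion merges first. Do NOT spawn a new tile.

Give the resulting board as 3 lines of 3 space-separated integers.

Slide left:
row 0: [64, 0, 0] -> [64, 0, 0]
row 1: [2, 32, 4] -> [2, 32, 4]
row 2: [0, 0, 0] -> [0, 0, 0]

Answer: 64  0  0
 2 32  4
 0  0  0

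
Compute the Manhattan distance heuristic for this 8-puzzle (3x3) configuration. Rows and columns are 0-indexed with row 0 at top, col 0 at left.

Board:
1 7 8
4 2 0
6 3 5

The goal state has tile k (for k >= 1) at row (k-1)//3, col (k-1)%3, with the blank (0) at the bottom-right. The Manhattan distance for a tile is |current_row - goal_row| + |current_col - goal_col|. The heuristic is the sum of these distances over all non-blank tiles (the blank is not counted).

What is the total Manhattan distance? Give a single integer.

Tile 1: at (0,0), goal (0,0), distance |0-0|+|0-0| = 0
Tile 7: at (0,1), goal (2,0), distance |0-2|+|1-0| = 3
Tile 8: at (0,2), goal (2,1), distance |0-2|+|2-1| = 3
Tile 4: at (1,0), goal (1,0), distance |1-1|+|0-0| = 0
Tile 2: at (1,1), goal (0,1), distance |1-0|+|1-1| = 1
Tile 6: at (2,0), goal (1,2), distance |2-1|+|0-2| = 3
Tile 3: at (2,1), goal (0,2), distance |2-0|+|1-2| = 3
Tile 5: at (2,2), goal (1,1), distance |2-1|+|2-1| = 2
Sum: 0 + 3 + 3 + 0 + 1 + 3 + 3 + 2 = 15

Answer: 15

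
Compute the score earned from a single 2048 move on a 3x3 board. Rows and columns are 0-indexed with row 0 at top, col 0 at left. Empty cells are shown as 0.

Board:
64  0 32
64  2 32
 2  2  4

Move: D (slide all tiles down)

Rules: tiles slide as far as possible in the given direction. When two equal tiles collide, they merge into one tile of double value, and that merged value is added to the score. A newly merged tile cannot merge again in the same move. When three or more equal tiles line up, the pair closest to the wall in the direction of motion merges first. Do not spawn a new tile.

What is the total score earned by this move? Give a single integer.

Slide down:
col 0: [64, 64, 2] -> [0, 128, 2]  score +128 (running 128)
col 1: [0, 2, 2] -> [0, 0, 4]  score +4 (running 132)
col 2: [32, 32, 4] -> [0, 64, 4]  score +64 (running 196)
Board after move:
  0   0   0
128   0  64
  2   4   4

Answer: 196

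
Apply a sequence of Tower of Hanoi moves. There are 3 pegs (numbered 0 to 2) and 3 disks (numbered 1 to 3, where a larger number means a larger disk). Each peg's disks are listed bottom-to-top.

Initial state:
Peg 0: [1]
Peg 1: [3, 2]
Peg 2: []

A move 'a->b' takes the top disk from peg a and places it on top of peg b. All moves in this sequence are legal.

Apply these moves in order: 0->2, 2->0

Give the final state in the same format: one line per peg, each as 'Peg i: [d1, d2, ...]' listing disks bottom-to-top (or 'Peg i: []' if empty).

After move 1 (0->2):
Peg 0: []
Peg 1: [3, 2]
Peg 2: [1]

After move 2 (2->0):
Peg 0: [1]
Peg 1: [3, 2]
Peg 2: []

Answer: Peg 0: [1]
Peg 1: [3, 2]
Peg 2: []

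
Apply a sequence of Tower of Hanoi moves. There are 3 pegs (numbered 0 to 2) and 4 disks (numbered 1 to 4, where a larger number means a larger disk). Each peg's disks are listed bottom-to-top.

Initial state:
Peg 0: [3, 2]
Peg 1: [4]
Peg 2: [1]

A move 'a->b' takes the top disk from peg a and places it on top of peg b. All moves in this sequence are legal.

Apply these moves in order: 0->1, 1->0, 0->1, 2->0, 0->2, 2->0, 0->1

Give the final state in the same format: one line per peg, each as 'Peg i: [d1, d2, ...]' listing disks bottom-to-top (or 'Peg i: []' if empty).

Answer: Peg 0: [3]
Peg 1: [4, 2, 1]
Peg 2: []

Derivation:
After move 1 (0->1):
Peg 0: [3]
Peg 1: [4, 2]
Peg 2: [1]

After move 2 (1->0):
Peg 0: [3, 2]
Peg 1: [4]
Peg 2: [1]

After move 3 (0->1):
Peg 0: [3]
Peg 1: [4, 2]
Peg 2: [1]

After move 4 (2->0):
Peg 0: [3, 1]
Peg 1: [4, 2]
Peg 2: []

After move 5 (0->2):
Peg 0: [3]
Peg 1: [4, 2]
Peg 2: [1]

After move 6 (2->0):
Peg 0: [3, 1]
Peg 1: [4, 2]
Peg 2: []

After move 7 (0->1):
Peg 0: [3]
Peg 1: [4, 2, 1]
Peg 2: []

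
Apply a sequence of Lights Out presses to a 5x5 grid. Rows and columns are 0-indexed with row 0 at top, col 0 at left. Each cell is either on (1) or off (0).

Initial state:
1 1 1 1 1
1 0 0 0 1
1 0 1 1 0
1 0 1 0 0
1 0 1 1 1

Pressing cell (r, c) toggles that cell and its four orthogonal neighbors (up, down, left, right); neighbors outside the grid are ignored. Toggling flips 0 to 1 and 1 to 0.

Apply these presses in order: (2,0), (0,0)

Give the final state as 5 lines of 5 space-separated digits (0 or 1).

After press 1 at (2,0):
1 1 1 1 1
0 0 0 0 1
0 1 1 1 0
0 0 1 0 0
1 0 1 1 1

After press 2 at (0,0):
0 0 1 1 1
1 0 0 0 1
0 1 1 1 0
0 0 1 0 0
1 0 1 1 1

Answer: 0 0 1 1 1
1 0 0 0 1
0 1 1 1 0
0 0 1 0 0
1 0 1 1 1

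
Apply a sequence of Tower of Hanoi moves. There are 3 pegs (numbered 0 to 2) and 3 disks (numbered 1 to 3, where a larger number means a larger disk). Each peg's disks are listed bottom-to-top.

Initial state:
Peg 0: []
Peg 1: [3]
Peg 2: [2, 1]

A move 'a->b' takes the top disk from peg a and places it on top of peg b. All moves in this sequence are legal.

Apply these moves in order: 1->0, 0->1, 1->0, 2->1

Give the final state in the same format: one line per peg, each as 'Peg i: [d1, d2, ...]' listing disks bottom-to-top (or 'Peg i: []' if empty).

After move 1 (1->0):
Peg 0: [3]
Peg 1: []
Peg 2: [2, 1]

After move 2 (0->1):
Peg 0: []
Peg 1: [3]
Peg 2: [2, 1]

After move 3 (1->0):
Peg 0: [3]
Peg 1: []
Peg 2: [2, 1]

After move 4 (2->1):
Peg 0: [3]
Peg 1: [1]
Peg 2: [2]

Answer: Peg 0: [3]
Peg 1: [1]
Peg 2: [2]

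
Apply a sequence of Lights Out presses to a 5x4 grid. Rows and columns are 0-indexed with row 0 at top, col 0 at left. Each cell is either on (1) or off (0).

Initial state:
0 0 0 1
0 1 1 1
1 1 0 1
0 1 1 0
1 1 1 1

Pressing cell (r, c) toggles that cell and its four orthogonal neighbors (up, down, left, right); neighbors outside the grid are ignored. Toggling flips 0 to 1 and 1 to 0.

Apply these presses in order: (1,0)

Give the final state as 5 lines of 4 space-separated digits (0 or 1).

Answer: 1 0 0 1
1 0 1 1
0 1 0 1
0 1 1 0
1 1 1 1

Derivation:
After press 1 at (1,0):
1 0 0 1
1 0 1 1
0 1 0 1
0 1 1 0
1 1 1 1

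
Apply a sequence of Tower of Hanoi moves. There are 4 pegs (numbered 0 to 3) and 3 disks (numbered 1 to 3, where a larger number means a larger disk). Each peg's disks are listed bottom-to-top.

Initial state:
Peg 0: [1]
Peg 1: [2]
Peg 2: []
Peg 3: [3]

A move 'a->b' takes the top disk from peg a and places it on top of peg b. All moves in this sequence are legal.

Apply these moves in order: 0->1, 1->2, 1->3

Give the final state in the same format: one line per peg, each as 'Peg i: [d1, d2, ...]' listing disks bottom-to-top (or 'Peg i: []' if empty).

After move 1 (0->1):
Peg 0: []
Peg 1: [2, 1]
Peg 2: []
Peg 3: [3]

After move 2 (1->2):
Peg 0: []
Peg 1: [2]
Peg 2: [1]
Peg 3: [3]

After move 3 (1->3):
Peg 0: []
Peg 1: []
Peg 2: [1]
Peg 3: [3, 2]

Answer: Peg 0: []
Peg 1: []
Peg 2: [1]
Peg 3: [3, 2]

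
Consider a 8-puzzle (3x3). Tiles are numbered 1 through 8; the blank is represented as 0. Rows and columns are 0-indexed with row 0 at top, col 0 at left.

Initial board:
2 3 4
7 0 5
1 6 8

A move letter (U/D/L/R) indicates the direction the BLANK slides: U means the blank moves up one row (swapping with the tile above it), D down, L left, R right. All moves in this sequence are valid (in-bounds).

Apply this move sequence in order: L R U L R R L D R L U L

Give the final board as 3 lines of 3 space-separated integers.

After move 1 (L):
2 3 4
0 7 5
1 6 8

After move 2 (R):
2 3 4
7 0 5
1 6 8

After move 3 (U):
2 0 4
7 3 5
1 6 8

After move 4 (L):
0 2 4
7 3 5
1 6 8

After move 5 (R):
2 0 4
7 3 5
1 6 8

After move 6 (R):
2 4 0
7 3 5
1 6 8

After move 7 (L):
2 0 4
7 3 5
1 6 8

After move 8 (D):
2 3 4
7 0 5
1 6 8

After move 9 (R):
2 3 4
7 5 0
1 6 8

After move 10 (L):
2 3 4
7 0 5
1 6 8

After move 11 (U):
2 0 4
7 3 5
1 6 8

After move 12 (L):
0 2 4
7 3 5
1 6 8

Answer: 0 2 4
7 3 5
1 6 8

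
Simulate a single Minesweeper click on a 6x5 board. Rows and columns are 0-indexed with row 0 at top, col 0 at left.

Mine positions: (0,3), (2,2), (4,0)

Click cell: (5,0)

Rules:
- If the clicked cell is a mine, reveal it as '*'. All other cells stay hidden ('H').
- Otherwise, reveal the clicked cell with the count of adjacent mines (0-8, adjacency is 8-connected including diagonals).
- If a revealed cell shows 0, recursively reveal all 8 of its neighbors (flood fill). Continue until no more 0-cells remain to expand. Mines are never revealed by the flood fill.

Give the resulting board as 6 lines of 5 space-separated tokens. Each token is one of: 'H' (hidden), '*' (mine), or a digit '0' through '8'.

H H H H H
H H H H H
H H H H H
H H H H H
H H H H H
1 H H H H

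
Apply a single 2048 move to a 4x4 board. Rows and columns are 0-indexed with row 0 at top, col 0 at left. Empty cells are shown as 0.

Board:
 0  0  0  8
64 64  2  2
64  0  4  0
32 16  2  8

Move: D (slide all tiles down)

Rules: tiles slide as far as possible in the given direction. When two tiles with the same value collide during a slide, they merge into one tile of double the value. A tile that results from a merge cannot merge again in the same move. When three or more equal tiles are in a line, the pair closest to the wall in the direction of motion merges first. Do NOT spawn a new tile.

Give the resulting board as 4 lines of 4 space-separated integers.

Answer:   0   0   0   0
  0   0   2   8
128  64   4   2
 32  16   2   8

Derivation:
Slide down:
col 0: [0, 64, 64, 32] -> [0, 0, 128, 32]
col 1: [0, 64, 0, 16] -> [0, 0, 64, 16]
col 2: [0, 2, 4, 2] -> [0, 2, 4, 2]
col 3: [8, 2, 0, 8] -> [0, 8, 2, 8]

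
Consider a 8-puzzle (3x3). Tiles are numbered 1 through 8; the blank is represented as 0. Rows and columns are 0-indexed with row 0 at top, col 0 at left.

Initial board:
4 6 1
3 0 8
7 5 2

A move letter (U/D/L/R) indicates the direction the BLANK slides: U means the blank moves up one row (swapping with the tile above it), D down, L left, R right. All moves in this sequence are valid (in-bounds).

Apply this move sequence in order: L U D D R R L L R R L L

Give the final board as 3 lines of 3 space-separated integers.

Answer: 4 6 1
7 3 8
0 5 2

Derivation:
After move 1 (L):
4 6 1
0 3 8
7 5 2

After move 2 (U):
0 6 1
4 3 8
7 5 2

After move 3 (D):
4 6 1
0 3 8
7 5 2

After move 4 (D):
4 6 1
7 3 8
0 5 2

After move 5 (R):
4 6 1
7 3 8
5 0 2

After move 6 (R):
4 6 1
7 3 8
5 2 0

After move 7 (L):
4 6 1
7 3 8
5 0 2

After move 8 (L):
4 6 1
7 3 8
0 5 2

After move 9 (R):
4 6 1
7 3 8
5 0 2

After move 10 (R):
4 6 1
7 3 8
5 2 0

After move 11 (L):
4 6 1
7 3 8
5 0 2

After move 12 (L):
4 6 1
7 3 8
0 5 2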